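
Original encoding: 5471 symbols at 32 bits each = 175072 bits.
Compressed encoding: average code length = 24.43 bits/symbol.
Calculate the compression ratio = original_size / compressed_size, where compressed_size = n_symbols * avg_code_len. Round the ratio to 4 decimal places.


original_size = n_symbols * orig_bits = 5471 * 32 = 175072 bits
compressed_size = n_symbols * avg_code_len = 5471 * 24.43 = 133656.53 bits
ratio = original_size / compressed_size = 175072 / 133656.53 = 1.3099

Compression ratio = 1.3099


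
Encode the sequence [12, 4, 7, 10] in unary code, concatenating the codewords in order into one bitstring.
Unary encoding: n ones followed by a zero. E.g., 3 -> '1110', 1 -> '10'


Encode each number as n ones followed by a terminating 0:
  12 -> 1111111111110 (13 bits)
  4 -> 11110 (5 bits)
  7 -> 11111110 (8 bits)
  10 -> 11111111110 (11 bits)
Total length = 13 + 5 + 8 + 11 = 37 bits.

Unary([12, 4, 7, 10]) = 1111111111110111101111111011111111110 (37 bits)


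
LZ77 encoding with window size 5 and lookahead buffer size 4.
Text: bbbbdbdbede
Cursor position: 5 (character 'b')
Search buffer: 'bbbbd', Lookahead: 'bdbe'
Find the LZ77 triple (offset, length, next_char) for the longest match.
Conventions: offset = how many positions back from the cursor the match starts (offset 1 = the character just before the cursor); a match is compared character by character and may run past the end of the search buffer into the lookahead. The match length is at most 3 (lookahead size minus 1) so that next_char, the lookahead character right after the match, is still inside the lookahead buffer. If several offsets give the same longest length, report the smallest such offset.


Try each offset into the search buffer:
  offset=1 (pos 4, char 'd'): match length 0
  offset=2 (pos 3, char 'b'): match length 3
  offset=3 (pos 2, char 'b'): match length 1
  offset=4 (pos 1, char 'b'): match length 1
  offset=5 (pos 0, char 'b'): match length 1
Longest match has length 3 at offset 2.
next_char = character at position 5 + 3 = 8 -> 'e'

Best match: offset=2, length=3 (matching 'bdb' starting at position 3)
LZ77 triple: (2, 3, 'e')


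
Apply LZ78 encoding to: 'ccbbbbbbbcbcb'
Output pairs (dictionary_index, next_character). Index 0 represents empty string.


LZ78 encoding steps:
Dictionary: {0: ''}
Step 1: w='' (idx 0), next='c' -> output (0, 'c'), add 'c' as idx 1
Step 2: w='c' (idx 1), next='b' -> output (1, 'b'), add 'cb' as idx 2
Step 3: w='' (idx 0), next='b' -> output (0, 'b'), add 'b' as idx 3
Step 4: w='b' (idx 3), next='b' -> output (3, 'b'), add 'bb' as idx 4
Step 5: w='bb' (idx 4), next='b' -> output (4, 'b'), add 'bbb' as idx 5
Step 6: w='cb' (idx 2), next='c' -> output (2, 'c'), add 'cbc' as idx 6
Step 7: w='b' (idx 3), end of input -> output (3, '')


Encoded: [(0, 'c'), (1, 'b'), (0, 'b'), (3, 'b'), (4, 'b'), (2, 'c'), (3, '')]


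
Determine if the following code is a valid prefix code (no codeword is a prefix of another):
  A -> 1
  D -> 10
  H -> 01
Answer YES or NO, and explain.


Checking each pair (does one codeword prefix another?):
  A='1' vs D='10': prefix -- VIOLATION

NO -- this is NOT a valid prefix code. A (1) is a prefix of D (10).


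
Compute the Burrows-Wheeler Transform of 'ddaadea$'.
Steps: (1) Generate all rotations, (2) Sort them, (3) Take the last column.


Rotations (sorted):
  0: $ddaadea -> last char: a
  1: a$ddaade -> last char: e
  2: aadea$dd -> last char: d
  3: adea$dda -> last char: a
  4: daadea$d -> last char: d
  5: ddaadea$ -> last char: $
  6: dea$ddaa -> last char: a
  7: ea$ddaad -> last char: d


BWT = aedad$ad


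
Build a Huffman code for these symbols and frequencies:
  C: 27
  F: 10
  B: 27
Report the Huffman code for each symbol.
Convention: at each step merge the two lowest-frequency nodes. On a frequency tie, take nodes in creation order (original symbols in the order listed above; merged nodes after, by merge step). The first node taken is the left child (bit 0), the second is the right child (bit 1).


Huffman tree construction:
Step 1: Merge F(10) + C(27) = 37
Step 2: Merge B(27) + (F+C)(37) = 64
Read each symbol's code off the tree from the root (left child = 0, right child = 1).

Codes:
  C: 11 (length 2)
  F: 10 (length 2)
  B: 0 (length 1)
Average code length: 101/64 = 1.5781 bits/symbol


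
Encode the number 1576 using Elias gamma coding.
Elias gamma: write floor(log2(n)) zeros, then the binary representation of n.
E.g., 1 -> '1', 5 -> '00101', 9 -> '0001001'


num_bits = floor(log2(1576)) + 1 = 11
leading_zeros = num_bits - 1 = 10
binary(1576) = 11000101000

Elias gamma(1576) = '0000000000' + '11000101000' = 000000000011000101000 (21 bits)


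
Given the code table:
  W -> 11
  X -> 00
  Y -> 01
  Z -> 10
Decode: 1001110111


Decoding:
10 -> Z
01 -> Y
11 -> W
01 -> Y
11 -> W


Result: ZYWYW


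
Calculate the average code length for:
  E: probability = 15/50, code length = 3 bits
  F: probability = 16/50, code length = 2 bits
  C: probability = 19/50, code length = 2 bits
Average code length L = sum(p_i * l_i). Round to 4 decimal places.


Weighted contributions p_i * l_i:
  E: (15/50) * 3 = 45/50
  F: (16/50) * 2 = 32/50
  C: (19/50) * 2 = 38/50
Sum = (45 + 32 + 38)/50 = 115/50

L = 115/50 = 2.3000 bits/symbol


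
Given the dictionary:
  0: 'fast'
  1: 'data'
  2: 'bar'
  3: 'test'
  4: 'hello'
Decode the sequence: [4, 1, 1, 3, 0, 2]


Look up each index in the dictionary:
  4 -> 'hello'
  1 -> 'data'
  1 -> 'data'
  3 -> 'test'
  0 -> 'fast'
  2 -> 'bar'

Decoded: "hello data data test fast bar"


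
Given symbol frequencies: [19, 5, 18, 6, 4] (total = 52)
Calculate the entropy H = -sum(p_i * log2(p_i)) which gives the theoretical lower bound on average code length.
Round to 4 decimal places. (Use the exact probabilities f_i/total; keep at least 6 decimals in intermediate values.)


Per-symbol terms -p_i * log2(p_i) with p_i = f_i/52:
  p = 19/52 = 0.365385: log2(p) = -1.452512, -p*log2(p) = 0.530726
  p = 5/52 = 0.096154: log2(p) = -3.378512, -p*log2(p) = 0.324857
  p = 18/52 = 0.346154: log2(p) = -1.530515, -p*log2(p) = 0.529794
  p = 6/52 = 0.115385: log2(p) = -3.115477, -p*log2(p) = 0.359478
  p = 4/52 = 0.076923: log2(p) = -3.700440, -p*log2(p) = 0.284649
H = 0.530726 + 0.324857 + 0.529794 + 0.359478 + 0.284649 = 2.029504

H = 2.0295 bits/symbol


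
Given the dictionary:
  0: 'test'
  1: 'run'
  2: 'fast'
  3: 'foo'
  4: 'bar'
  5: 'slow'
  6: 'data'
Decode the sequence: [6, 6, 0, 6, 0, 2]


Look up each index in the dictionary:
  6 -> 'data'
  6 -> 'data'
  0 -> 'test'
  6 -> 'data'
  0 -> 'test'
  2 -> 'fast'

Decoded: "data data test data test fast"


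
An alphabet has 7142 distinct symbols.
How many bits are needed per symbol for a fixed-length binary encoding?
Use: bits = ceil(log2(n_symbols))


log2(7142) = 12.8021
Bracket: 2^12 = 4096 < 7142 <= 2^13 = 8192
So ceil(log2(7142)) = 13

bits = ceil(log2(7142)) = ceil(12.8021) = 13 bits


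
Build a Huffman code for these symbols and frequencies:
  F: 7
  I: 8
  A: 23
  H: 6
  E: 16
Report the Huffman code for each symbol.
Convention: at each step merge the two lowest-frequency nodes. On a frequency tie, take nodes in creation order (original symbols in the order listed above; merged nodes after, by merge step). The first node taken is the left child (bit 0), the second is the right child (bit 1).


Huffman tree construction:
Step 1: Merge H(6) + F(7) = 13
Step 2: Merge I(8) + (H+F)(13) = 21
Step 3: Merge E(16) + (I+(H+F))(21) = 37
Step 4: Merge A(23) + (E+(I+(H+F)))(37) = 60
Read each symbol's code off the tree from the root (left child = 0, right child = 1).

Codes:
  F: 1111 (length 4)
  I: 110 (length 3)
  A: 0 (length 1)
  H: 1110 (length 4)
  E: 10 (length 2)
Average code length: 131/60 = 2.1833 bits/symbol


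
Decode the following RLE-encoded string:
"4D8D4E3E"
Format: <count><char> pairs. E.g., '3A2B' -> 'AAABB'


Expanding each <count><char> pair:
  4D -> 'DDDD'
  8D -> 'DDDDDDDD'
  4E -> 'EEEE'
  3E -> 'EEE'

Decoded = DDDDDDDDDDDDEEEEEEE


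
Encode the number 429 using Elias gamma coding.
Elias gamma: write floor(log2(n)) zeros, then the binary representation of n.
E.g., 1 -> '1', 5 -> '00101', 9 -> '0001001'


num_bits = floor(log2(429)) + 1 = 9
leading_zeros = num_bits - 1 = 8
binary(429) = 110101101

Elias gamma(429) = '00000000' + '110101101' = 00000000110101101 (17 bits)


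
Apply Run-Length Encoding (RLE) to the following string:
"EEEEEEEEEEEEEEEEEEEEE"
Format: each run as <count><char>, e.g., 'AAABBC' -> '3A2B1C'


Scanning runs left to right:
  i=0: run of 'E' x 21 -> '21E'

RLE = 21E


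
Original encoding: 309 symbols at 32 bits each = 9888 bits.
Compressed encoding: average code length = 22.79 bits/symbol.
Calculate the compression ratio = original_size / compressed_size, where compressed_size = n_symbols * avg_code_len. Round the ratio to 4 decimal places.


original_size = n_symbols * orig_bits = 309 * 32 = 9888 bits
compressed_size = n_symbols * avg_code_len = 309 * 22.79 = 7042.11 bits
ratio = original_size / compressed_size = 9888 / 7042.11 = 1.4041

Compression ratio = 1.4041


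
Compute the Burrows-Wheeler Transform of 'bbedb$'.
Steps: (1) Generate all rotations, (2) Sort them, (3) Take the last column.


Rotations (sorted):
  0: $bbedb -> last char: b
  1: b$bbed -> last char: d
  2: bbedb$ -> last char: $
  3: bedb$b -> last char: b
  4: db$bbe -> last char: e
  5: edb$bb -> last char: b


BWT = bd$beb


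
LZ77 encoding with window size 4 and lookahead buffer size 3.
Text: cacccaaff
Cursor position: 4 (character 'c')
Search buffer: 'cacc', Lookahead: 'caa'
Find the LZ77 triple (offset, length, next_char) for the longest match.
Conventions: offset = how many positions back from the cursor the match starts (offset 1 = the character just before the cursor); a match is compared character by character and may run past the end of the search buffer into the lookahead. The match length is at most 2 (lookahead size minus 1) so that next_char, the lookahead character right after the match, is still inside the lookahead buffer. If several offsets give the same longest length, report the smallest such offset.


Try each offset into the search buffer:
  offset=1 (pos 3, char 'c'): match length 1
  offset=2 (pos 2, char 'c'): match length 1
  offset=3 (pos 1, char 'a'): match length 0
  offset=4 (pos 0, char 'c'): match length 2
Longest match has length 2 at offset 4.
next_char = character at position 4 + 2 = 6 -> 'a'

Best match: offset=4, length=2 (matching 'ca' starting at position 0)
LZ77 triple: (4, 2, 'a')


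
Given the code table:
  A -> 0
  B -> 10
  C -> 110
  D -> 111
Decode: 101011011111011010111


Decoding:
10 -> B
10 -> B
110 -> C
111 -> D
110 -> C
110 -> C
10 -> B
111 -> D


Result: BBCDCCBD


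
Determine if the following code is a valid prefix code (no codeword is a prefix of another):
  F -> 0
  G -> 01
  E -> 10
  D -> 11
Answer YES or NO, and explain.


Checking each pair (does one codeword prefix another?):
  F='0' vs G='01': prefix -- VIOLATION

NO -- this is NOT a valid prefix code. F (0) is a prefix of G (01).


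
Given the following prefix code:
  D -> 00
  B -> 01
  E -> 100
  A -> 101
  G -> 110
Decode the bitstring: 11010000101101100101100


Decoding step by step:
Bits 110 -> G
Bits 100 -> E
Bits 00 -> D
Bits 101 -> A
Bits 101 -> A
Bits 100 -> E
Bits 101 -> A
Bits 100 -> E


Decoded message: GEDAAEAE


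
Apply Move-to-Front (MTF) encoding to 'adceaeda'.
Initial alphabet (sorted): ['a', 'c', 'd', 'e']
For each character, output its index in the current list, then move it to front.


MTF encoding:
'a': index 0 in ['a', 'c', 'd', 'e'] -> ['a', 'c', 'd', 'e']
'd': index 2 in ['a', 'c', 'd', 'e'] -> ['d', 'a', 'c', 'e']
'c': index 2 in ['d', 'a', 'c', 'e'] -> ['c', 'd', 'a', 'e']
'e': index 3 in ['c', 'd', 'a', 'e'] -> ['e', 'c', 'd', 'a']
'a': index 3 in ['e', 'c', 'd', 'a'] -> ['a', 'e', 'c', 'd']
'e': index 1 in ['a', 'e', 'c', 'd'] -> ['e', 'a', 'c', 'd']
'd': index 3 in ['e', 'a', 'c', 'd'] -> ['d', 'e', 'a', 'c']
'a': index 2 in ['d', 'e', 'a', 'c'] -> ['a', 'd', 'e', 'c']


Output: [0, 2, 2, 3, 3, 1, 3, 2]


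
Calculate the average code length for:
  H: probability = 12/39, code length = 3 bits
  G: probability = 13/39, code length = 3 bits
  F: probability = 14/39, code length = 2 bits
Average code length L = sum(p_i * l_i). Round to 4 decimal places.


Weighted contributions p_i * l_i:
  H: (12/39) * 3 = 36/39
  G: (13/39) * 3 = 39/39
  F: (14/39) * 2 = 28/39
Sum = (36 + 39 + 28)/39 = 103/39

L = 103/39 = 2.6410 bits/symbol


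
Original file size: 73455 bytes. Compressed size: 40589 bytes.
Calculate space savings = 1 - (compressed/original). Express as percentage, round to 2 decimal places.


ratio = compressed/original = 40589/73455 = 0.55257
savings = 1 - ratio = 1 - 0.55257 = 0.44743
as a percentage: 0.44743 * 100 = 44.74%

Space savings = 1 - 40589/73455 = 44.74%


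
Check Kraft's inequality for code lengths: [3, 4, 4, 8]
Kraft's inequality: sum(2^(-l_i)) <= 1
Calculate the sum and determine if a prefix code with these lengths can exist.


Sum = 2^(-3) + 2^(-4) + 2^(-4) + 2^(-8)
    = 0.125 + 0.0625 + 0.0625 + 0.00390625
    = 65/256 = 0.25390625
Since 0.25390625 <= 1, Kraft's inequality IS satisfied.
A prefix code with these lengths CAN exist.

Kraft sum = 0.25390625. Satisfied.


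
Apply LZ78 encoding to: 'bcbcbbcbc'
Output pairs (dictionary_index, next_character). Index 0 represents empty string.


LZ78 encoding steps:
Dictionary: {0: ''}
Step 1: w='' (idx 0), next='b' -> output (0, 'b'), add 'b' as idx 1
Step 2: w='' (idx 0), next='c' -> output (0, 'c'), add 'c' as idx 2
Step 3: w='b' (idx 1), next='c' -> output (1, 'c'), add 'bc' as idx 3
Step 4: w='b' (idx 1), next='b' -> output (1, 'b'), add 'bb' as idx 4
Step 5: w='c' (idx 2), next='b' -> output (2, 'b'), add 'cb' as idx 5
Step 6: w='c' (idx 2), end of input -> output (2, '')


Encoded: [(0, 'b'), (0, 'c'), (1, 'c'), (1, 'b'), (2, 'b'), (2, '')]


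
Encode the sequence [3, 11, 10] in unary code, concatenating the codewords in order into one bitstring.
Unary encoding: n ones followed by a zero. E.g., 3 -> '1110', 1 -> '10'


Encode each number as n ones followed by a terminating 0:
  3 -> 1110 (4 bits)
  11 -> 111111111110 (12 bits)
  10 -> 11111111110 (11 bits)
Total length = 4 + 12 + 11 = 27 bits.

Unary([3, 11, 10]) = 111011111111111011111111110 (27 bits)


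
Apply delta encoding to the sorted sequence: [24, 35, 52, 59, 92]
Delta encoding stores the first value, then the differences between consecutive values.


First value: 24
Deltas:
  35 - 24 = 11
  52 - 35 = 17
  59 - 52 = 7
  92 - 59 = 33


Delta encoded: [24, 11, 17, 7, 33]


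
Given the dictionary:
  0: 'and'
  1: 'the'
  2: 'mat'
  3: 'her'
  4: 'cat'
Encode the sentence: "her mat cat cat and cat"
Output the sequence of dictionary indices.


Look up each word in the dictionary:
  'her' -> 3
  'mat' -> 2
  'cat' -> 4
  'cat' -> 4
  'and' -> 0
  'cat' -> 4

Encoded: [3, 2, 4, 4, 0, 4]


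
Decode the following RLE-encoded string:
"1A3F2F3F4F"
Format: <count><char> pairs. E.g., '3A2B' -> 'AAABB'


Expanding each <count><char> pair:
  1A -> 'A'
  3F -> 'FFF'
  2F -> 'FF'
  3F -> 'FFF'
  4F -> 'FFFF'

Decoded = AFFFFFFFFFFFF


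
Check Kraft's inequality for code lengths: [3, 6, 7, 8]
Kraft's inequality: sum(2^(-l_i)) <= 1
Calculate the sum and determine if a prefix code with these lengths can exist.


Sum = 2^(-3) + 2^(-6) + 2^(-7) + 2^(-8)
    = 0.125 + 0.015625 + 0.0078125 + 0.00390625
    = 39/256 = 0.15234375
Since 0.15234375 <= 1, Kraft's inequality IS satisfied.
A prefix code with these lengths CAN exist.

Kraft sum = 0.15234375. Satisfied.


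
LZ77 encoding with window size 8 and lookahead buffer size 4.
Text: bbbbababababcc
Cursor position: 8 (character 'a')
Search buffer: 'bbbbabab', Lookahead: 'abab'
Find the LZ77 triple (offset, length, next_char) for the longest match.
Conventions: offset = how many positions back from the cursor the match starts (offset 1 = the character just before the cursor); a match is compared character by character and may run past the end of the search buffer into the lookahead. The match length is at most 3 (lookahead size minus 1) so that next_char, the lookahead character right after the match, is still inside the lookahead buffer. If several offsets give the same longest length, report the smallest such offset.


Try each offset into the search buffer:
  offset=1 (pos 7, char 'b'): match length 0
  offset=2 (pos 6, char 'a'): match length 3
  offset=3 (pos 5, char 'b'): match length 0
  offset=4 (pos 4, char 'a'): match length 3
  offset=5 (pos 3, char 'b'): match length 0
  offset=6 (pos 2, char 'b'): match length 0
  offset=7 (pos 1, char 'b'): match length 0
  offset=8 (pos 0, char 'b'): match length 0
Longest match has length 3, found at offsets 2, 4; take the smallest, offset 2.
next_char = character at position 8 + 3 = 11 -> 'b'

Best match: offset=2, length=3 (matching 'aba' starting at position 6)
LZ77 triple: (2, 3, 'b')


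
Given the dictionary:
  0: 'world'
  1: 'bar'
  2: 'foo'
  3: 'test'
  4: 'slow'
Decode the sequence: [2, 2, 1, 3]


Look up each index in the dictionary:
  2 -> 'foo'
  2 -> 'foo'
  1 -> 'bar'
  3 -> 'test'

Decoded: "foo foo bar test"


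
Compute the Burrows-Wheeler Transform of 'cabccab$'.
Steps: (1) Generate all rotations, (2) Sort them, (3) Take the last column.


Rotations (sorted):
  0: $cabccab -> last char: b
  1: ab$cabcc -> last char: c
  2: abccab$c -> last char: c
  3: b$cabcca -> last char: a
  4: bccab$ca -> last char: a
  5: cab$cabc -> last char: c
  6: cabccab$ -> last char: $
  7: ccab$cab -> last char: b


BWT = bccaac$b


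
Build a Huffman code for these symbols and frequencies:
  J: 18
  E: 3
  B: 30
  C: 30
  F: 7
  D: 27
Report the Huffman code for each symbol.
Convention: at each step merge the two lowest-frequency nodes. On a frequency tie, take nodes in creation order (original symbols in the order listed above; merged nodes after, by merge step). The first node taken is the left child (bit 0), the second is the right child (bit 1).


Huffman tree construction:
Step 1: Merge E(3) + F(7) = 10
Step 2: Merge (E+F)(10) + J(18) = 28
Step 3: Merge D(27) + ((E+F)+J)(28) = 55
Step 4: Merge B(30) + C(30) = 60
Step 5: Merge (D+((E+F)+J))(55) + (B+C)(60) = 115
Read each symbol's code off the tree from the root (left child = 0, right child = 1).

Codes:
  J: 011 (length 3)
  E: 0100 (length 4)
  B: 10 (length 2)
  C: 11 (length 2)
  F: 0101 (length 4)
  D: 00 (length 2)
Average code length: 268/115 = 2.3304 bits/symbol


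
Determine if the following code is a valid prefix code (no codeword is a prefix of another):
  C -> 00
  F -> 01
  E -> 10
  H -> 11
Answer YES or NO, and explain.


Checking each pair (does one codeword prefix another?):
  C='00' vs F='01': no prefix
  C='00' vs E='10': no prefix
  C='00' vs H='11': no prefix
  F='01' vs C='00': no prefix
  F='01' vs E='10': no prefix
  F='01' vs H='11': no prefix
  E='10' vs C='00': no prefix
  E='10' vs F='01': no prefix
  E='10' vs H='11': no prefix
  H='11' vs C='00': no prefix
  H='11' vs F='01': no prefix
  H='11' vs E='10': no prefix
No violation found over all pairs.

YES -- this is a valid prefix code. No codeword is a prefix of any other codeword.


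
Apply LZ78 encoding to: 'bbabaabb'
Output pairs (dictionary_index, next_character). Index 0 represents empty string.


LZ78 encoding steps:
Dictionary: {0: ''}
Step 1: w='' (idx 0), next='b' -> output (0, 'b'), add 'b' as idx 1
Step 2: w='b' (idx 1), next='a' -> output (1, 'a'), add 'ba' as idx 2
Step 3: w='ba' (idx 2), next='a' -> output (2, 'a'), add 'baa' as idx 3
Step 4: w='b' (idx 1), next='b' -> output (1, 'b'), add 'bb' as idx 4


Encoded: [(0, 'b'), (1, 'a'), (2, 'a'), (1, 'b')]


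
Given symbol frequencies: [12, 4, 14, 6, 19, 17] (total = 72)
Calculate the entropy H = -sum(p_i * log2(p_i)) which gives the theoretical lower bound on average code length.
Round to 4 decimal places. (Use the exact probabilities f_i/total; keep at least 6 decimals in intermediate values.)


Per-symbol terms -p_i * log2(p_i) with p_i = f_i/72:
  p = 12/72 = 0.166667: log2(p) = -2.584963, -p*log2(p) = 0.430827
  p = 4/72 = 0.055556: log2(p) = -4.169925, -p*log2(p) = 0.231663
  p = 14/72 = 0.194444: log2(p) = -2.362570, -p*log2(p) = 0.459389
  p = 6/72 = 0.083333: log2(p) = -3.584963, -p*log2(p) = 0.298747
  p = 19/72 = 0.263889: log2(p) = -1.921997, -p*log2(p) = 0.507194
  p = 17/72 = 0.236111: log2(p) = -2.082462, -p*log2(p) = 0.491692
H = 0.430827 + 0.231663 + 0.459389 + 0.298747 + 0.507194 + 0.491692 = 2.419512

H = 2.4195 bits/symbol


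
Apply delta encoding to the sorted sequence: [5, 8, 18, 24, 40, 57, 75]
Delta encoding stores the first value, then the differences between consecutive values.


First value: 5
Deltas:
  8 - 5 = 3
  18 - 8 = 10
  24 - 18 = 6
  40 - 24 = 16
  57 - 40 = 17
  75 - 57 = 18


Delta encoded: [5, 3, 10, 6, 16, 17, 18]


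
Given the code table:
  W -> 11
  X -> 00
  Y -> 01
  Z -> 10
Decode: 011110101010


Decoding:
01 -> Y
11 -> W
10 -> Z
10 -> Z
10 -> Z
10 -> Z


Result: YWZZZZ


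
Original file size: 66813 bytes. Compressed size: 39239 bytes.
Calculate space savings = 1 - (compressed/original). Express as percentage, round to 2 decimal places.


ratio = compressed/original = 39239/66813 = 0.587296
savings = 1 - ratio = 1 - 0.587296 = 0.412704
as a percentage: 0.412704 * 100 = 41.27%

Space savings = 1 - 39239/66813 = 41.27%


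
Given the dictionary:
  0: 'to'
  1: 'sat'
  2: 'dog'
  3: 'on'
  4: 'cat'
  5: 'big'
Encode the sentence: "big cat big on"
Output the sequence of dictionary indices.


Look up each word in the dictionary:
  'big' -> 5
  'cat' -> 4
  'big' -> 5
  'on' -> 3

Encoded: [5, 4, 5, 3]


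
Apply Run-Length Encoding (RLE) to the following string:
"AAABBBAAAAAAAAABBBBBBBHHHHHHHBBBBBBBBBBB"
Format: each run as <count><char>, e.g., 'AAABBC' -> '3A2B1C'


Scanning runs left to right:
  i=0: run of 'A' x 3 -> '3A'
  i=3: run of 'B' x 3 -> '3B'
  i=6: run of 'A' x 9 -> '9A'
  i=15: run of 'B' x 7 -> '7B'
  i=22: run of 'H' x 7 -> '7H'
  i=29: run of 'B' x 11 -> '11B'

RLE = 3A3B9A7B7H11B


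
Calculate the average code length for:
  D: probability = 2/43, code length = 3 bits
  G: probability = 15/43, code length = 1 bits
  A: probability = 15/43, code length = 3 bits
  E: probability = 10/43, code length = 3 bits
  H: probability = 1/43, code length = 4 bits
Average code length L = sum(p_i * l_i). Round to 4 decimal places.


Weighted contributions p_i * l_i:
  D: (2/43) * 3 = 6/43
  G: (15/43) * 1 = 15/43
  A: (15/43) * 3 = 45/43
  E: (10/43) * 3 = 30/43
  H: (1/43) * 4 = 4/43
Sum = (6 + 15 + 45 + 30 + 4)/43 = 100/43

L = 100/43 = 2.3256 bits/symbol


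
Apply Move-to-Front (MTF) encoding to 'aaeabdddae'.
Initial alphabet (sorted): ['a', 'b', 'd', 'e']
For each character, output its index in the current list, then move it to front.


MTF encoding:
'a': index 0 in ['a', 'b', 'd', 'e'] -> ['a', 'b', 'd', 'e']
'a': index 0 in ['a', 'b', 'd', 'e'] -> ['a', 'b', 'd', 'e']
'e': index 3 in ['a', 'b', 'd', 'e'] -> ['e', 'a', 'b', 'd']
'a': index 1 in ['e', 'a', 'b', 'd'] -> ['a', 'e', 'b', 'd']
'b': index 2 in ['a', 'e', 'b', 'd'] -> ['b', 'a', 'e', 'd']
'd': index 3 in ['b', 'a', 'e', 'd'] -> ['d', 'b', 'a', 'e']
'd': index 0 in ['d', 'b', 'a', 'e'] -> ['d', 'b', 'a', 'e']
'd': index 0 in ['d', 'b', 'a', 'e'] -> ['d', 'b', 'a', 'e']
'a': index 2 in ['d', 'b', 'a', 'e'] -> ['a', 'd', 'b', 'e']
'e': index 3 in ['a', 'd', 'b', 'e'] -> ['e', 'a', 'd', 'b']


Output: [0, 0, 3, 1, 2, 3, 0, 0, 2, 3]


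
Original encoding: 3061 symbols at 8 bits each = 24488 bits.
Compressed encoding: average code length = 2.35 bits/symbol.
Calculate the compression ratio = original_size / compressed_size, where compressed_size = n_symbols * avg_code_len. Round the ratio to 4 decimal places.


original_size = n_symbols * orig_bits = 3061 * 8 = 24488 bits
compressed_size = n_symbols * avg_code_len = 3061 * 2.35 = 7193.35 bits
ratio = original_size / compressed_size = 24488 / 7193.35 = 3.4043

Compression ratio = 3.4043


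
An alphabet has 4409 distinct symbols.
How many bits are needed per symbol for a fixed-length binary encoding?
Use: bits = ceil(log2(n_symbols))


log2(4409) = 12.1062
Bracket: 2^12 = 4096 < 4409 <= 2^13 = 8192
So ceil(log2(4409)) = 13

bits = ceil(log2(4409)) = ceil(12.1062) = 13 bits


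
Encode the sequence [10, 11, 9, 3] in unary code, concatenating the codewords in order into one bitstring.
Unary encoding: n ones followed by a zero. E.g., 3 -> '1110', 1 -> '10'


Encode each number as n ones followed by a terminating 0:
  10 -> 11111111110 (11 bits)
  11 -> 111111111110 (12 bits)
  9 -> 1111111110 (10 bits)
  3 -> 1110 (4 bits)
Total length = 11 + 12 + 10 + 4 = 37 bits.

Unary([10, 11, 9, 3]) = 1111111111011111111111011111111101110 (37 bits)


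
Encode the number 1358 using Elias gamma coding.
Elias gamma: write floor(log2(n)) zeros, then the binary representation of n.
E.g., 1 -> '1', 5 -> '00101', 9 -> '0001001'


num_bits = floor(log2(1358)) + 1 = 11
leading_zeros = num_bits - 1 = 10
binary(1358) = 10101001110

Elias gamma(1358) = '0000000000' + '10101001110' = 000000000010101001110 (21 bits)


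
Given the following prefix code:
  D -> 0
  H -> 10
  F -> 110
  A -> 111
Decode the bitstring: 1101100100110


Decoding step by step:
Bits 110 -> F
Bits 110 -> F
Bits 0 -> D
Bits 10 -> H
Bits 0 -> D
Bits 110 -> F


Decoded message: FFDHDF


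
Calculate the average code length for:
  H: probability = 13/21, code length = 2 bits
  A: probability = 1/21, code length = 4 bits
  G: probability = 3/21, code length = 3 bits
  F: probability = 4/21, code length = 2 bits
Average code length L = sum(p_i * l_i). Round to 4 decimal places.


Weighted contributions p_i * l_i:
  H: (13/21) * 2 = 26/21
  A: (1/21) * 4 = 4/21
  G: (3/21) * 3 = 9/21
  F: (4/21) * 2 = 8/21
Sum = (26 + 4 + 9 + 8)/21 = 47/21

L = 47/21 = 2.2381 bits/symbol


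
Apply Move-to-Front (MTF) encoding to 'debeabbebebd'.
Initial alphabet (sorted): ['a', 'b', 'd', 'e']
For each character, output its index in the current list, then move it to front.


MTF encoding:
'd': index 2 in ['a', 'b', 'd', 'e'] -> ['d', 'a', 'b', 'e']
'e': index 3 in ['d', 'a', 'b', 'e'] -> ['e', 'd', 'a', 'b']
'b': index 3 in ['e', 'd', 'a', 'b'] -> ['b', 'e', 'd', 'a']
'e': index 1 in ['b', 'e', 'd', 'a'] -> ['e', 'b', 'd', 'a']
'a': index 3 in ['e', 'b', 'd', 'a'] -> ['a', 'e', 'b', 'd']
'b': index 2 in ['a', 'e', 'b', 'd'] -> ['b', 'a', 'e', 'd']
'b': index 0 in ['b', 'a', 'e', 'd'] -> ['b', 'a', 'e', 'd']
'e': index 2 in ['b', 'a', 'e', 'd'] -> ['e', 'b', 'a', 'd']
'b': index 1 in ['e', 'b', 'a', 'd'] -> ['b', 'e', 'a', 'd']
'e': index 1 in ['b', 'e', 'a', 'd'] -> ['e', 'b', 'a', 'd']
'b': index 1 in ['e', 'b', 'a', 'd'] -> ['b', 'e', 'a', 'd']
'd': index 3 in ['b', 'e', 'a', 'd'] -> ['d', 'b', 'e', 'a']


Output: [2, 3, 3, 1, 3, 2, 0, 2, 1, 1, 1, 3]


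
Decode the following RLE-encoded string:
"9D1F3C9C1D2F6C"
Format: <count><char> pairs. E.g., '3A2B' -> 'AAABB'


Expanding each <count><char> pair:
  9D -> 'DDDDDDDDD'
  1F -> 'F'
  3C -> 'CCC'
  9C -> 'CCCCCCCCC'
  1D -> 'D'
  2F -> 'FF'
  6C -> 'CCCCCC'

Decoded = DDDDDDDDDFCCCCCCCCCCCCDFFCCCCCC


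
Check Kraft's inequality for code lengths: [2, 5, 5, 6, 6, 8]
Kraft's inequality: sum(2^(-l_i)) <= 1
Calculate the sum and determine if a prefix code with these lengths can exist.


Sum = 2^(-2) + 2^(-5) + 2^(-5) + 2^(-6) + 2^(-6) + 2^(-8)
    = 0.25 + 0.03125 + 0.03125 + 0.015625 + 0.015625 + 0.00390625
    = 89/256 = 0.34765625
Since 0.34765625 <= 1, Kraft's inequality IS satisfied.
A prefix code with these lengths CAN exist.

Kraft sum = 0.34765625. Satisfied.


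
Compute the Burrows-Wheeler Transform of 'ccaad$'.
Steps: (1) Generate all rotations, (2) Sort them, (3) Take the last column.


Rotations (sorted):
  0: $ccaad -> last char: d
  1: aad$cc -> last char: c
  2: ad$cca -> last char: a
  3: caad$c -> last char: c
  4: ccaad$ -> last char: $
  5: d$ccaa -> last char: a


BWT = dcac$a


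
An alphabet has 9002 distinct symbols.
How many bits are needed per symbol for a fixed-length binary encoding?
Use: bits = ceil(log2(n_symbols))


log2(9002) = 13.136
Bracket: 2^13 = 8192 < 9002 <= 2^14 = 16384
So ceil(log2(9002)) = 14

bits = ceil(log2(9002)) = ceil(13.136) = 14 bits


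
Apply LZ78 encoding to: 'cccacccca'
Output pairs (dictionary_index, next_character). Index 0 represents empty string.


LZ78 encoding steps:
Dictionary: {0: ''}
Step 1: w='' (idx 0), next='c' -> output (0, 'c'), add 'c' as idx 1
Step 2: w='c' (idx 1), next='c' -> output (1, 'c'), add 'cc' as idx 2
Step 3: w='' (idx 0), next='a' -> output (0, 'a'), add 'a' as idx 3
Step 4: w='cc' (idx 2), next='c' -> output (2, 'c'), add 'ccc' as idx 4
Step 5: w='c' (idx 1), next='a' -> output (1, 'a'), add 'ca' as idx 5


Encoded: [(0, 'c'), (1, 'c'), (0, 'a'), (2, 'c'), (1, 'a')]


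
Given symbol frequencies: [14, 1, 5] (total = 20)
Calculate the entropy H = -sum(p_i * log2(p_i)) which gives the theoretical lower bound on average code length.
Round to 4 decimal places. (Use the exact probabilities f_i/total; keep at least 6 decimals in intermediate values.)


Per-symbol terms -p_i * log2(p_i) with p_i = f_i/20:
  p = 14/20 = 0.700000: log2(p) = -0.514573, -p*log2(p) = 0.360201
  p = 1/20 = 0.050000: log2(p) = -4.321928, -p*log2(p) = 0.216096
  p = 5/20 = 0.250000: log2(p) = -2.000000, -p*log2(p) = 0.500000
H = 0.360201 + 0.216096 + 0.500000 = 1.076297

H = 1.0763 bits/symbol


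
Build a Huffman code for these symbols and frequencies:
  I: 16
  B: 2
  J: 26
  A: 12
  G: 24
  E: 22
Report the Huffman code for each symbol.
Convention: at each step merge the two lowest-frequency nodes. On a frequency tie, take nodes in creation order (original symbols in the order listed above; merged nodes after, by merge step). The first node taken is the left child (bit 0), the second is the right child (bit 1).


Huffman tree construction:
Step 1: Merge B(2) + A(12) = 14
Step 2: Merge (B+A)(14) + I(16) = 30
Step 3: Merge E(22) + G(24) = 46
Step 4: Merge J(26) + ((B+A)+I)(30) = 56
Step 5: Merge (E+G)(46) + (J+((B+A)+I))(56) = 102
Read each symbol's code off the tree from the root (left child = 0, right child = 1).

Codes:
  I: 111 (length 3)
  B: 1100 (length 4)
  J: 10 (length 2)
  A: 1101 (length 4)
  G: 01 (length 2)
  E: 00 (length 2)
Average code length: 248/102 = 2.4314 bits/symbol


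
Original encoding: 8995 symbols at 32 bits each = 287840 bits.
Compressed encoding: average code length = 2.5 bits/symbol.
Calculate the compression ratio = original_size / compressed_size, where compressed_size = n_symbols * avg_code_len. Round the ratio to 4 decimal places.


original_size = n_symbols * orig_bits = 8995 * 32 = 287840 bits
compressed_size = n_symbols * avg_code_len = 8995 * 2.5 = 22487.5 bits
ratio = original_size / compressed_size = 287840 / 22487.5 = 12.8

Compression ratio = 12.8


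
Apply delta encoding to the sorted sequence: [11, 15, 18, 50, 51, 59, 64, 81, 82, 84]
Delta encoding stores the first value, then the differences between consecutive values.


First value: 11
Deltas:
  15 - 11 = 4
  18 - 15 = 3
  50 - 18 = 32
  51 - 50 = 1
  59 - 51 = 8
  64 - 59 = 5
  81 - 64 = 17
  82 - 81 = 1
  84 - 82 = 2


Delta encoded: [11, 4, 3, 32, 1, 8, 5, 17, 1, 2]


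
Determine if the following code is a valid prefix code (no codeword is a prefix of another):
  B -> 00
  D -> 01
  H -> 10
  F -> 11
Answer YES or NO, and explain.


Checking each pair (does one codeword prefix another?):
  B='00' vs D='01': no prefix
  B='00' vs H='10': no prefix
  B='00' vs F='11': no prefix
  D='01' vs B='00': no prefix
  D='01' vs H='10': no prefix
  D='01' vs F='11': no prefix
  H='10' vs B='00': no prefix
  H='10' vs D='01': no prefix
  H='10' vs F='11': no prefix
  F='11' vs B='00': no prefix
  F='11' vs D='01': no prefix
  F='11' vs H='10': no prefix
No violation found over all pairs.

YES -- this is a valid prefix code. No codeword is a prefix of any other codeword.


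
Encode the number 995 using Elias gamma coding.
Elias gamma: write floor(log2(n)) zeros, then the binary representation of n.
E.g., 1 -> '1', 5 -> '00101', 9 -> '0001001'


num_bits = floor(log2(995)) + 1 = 10
leading_zeros = num_bits - 1 = 9
binary(995) = 1111100011

Elias gamma(995) = '000000000' + '1111100011' = 0000000001111100011 (19 bits)


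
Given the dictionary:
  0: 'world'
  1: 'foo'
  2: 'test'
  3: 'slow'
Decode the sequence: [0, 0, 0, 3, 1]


Look up each index in the dictionary:
  0 -> 'world'
  0 -> 'world'
  0 -> 'world'
  3 -> 'slow'
  1 -> 'foo'

Decoded: "world world world slow foo"


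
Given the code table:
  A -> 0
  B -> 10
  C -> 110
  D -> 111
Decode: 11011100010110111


Decoding:
110 -> C
111 -> D
0 -> A
0 -> A
0 -> A
10 -> B
110 -> C
111 -> D


Result: CDAAABCD


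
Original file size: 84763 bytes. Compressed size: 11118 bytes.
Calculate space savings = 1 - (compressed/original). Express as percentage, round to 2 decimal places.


ratio = compressed/original = 11118/84763 = 0.131166
savings = 1 - ratio = 1 - 0.131166 = 0.868834
as a percentage: 0.868834 * 100 = 86.88%

Space savings = 1 - 11118/84763 = 86.88%


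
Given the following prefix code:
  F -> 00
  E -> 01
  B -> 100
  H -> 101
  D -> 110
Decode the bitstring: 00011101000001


Decoding step by step:
Bits 00 -> F
Bits 01 -> E
Bits 110 -> D
Bits 100 -> B
Bits 00 -> F
Bits 01 -> E


Decoded message: FEDBFE


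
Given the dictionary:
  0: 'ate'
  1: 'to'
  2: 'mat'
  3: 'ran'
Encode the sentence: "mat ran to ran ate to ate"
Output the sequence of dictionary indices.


Look up each word in the dictionary:
  'mat' -> 2
  'ran' -> 3
  'to' -> 1
  'ran' -> 3
  'ate' -> 0
  'to' -> 1
  'ate' -> 0

Encoded: [2, 3, 1, 3, 0, 1, 0]


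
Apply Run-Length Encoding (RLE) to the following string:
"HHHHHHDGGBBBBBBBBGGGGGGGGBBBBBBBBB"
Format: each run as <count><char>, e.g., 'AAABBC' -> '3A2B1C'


Scanning runs left to right:
  i=0: run of 'H' x 6 -> '6H'
  i=6: run of 'D' x 1 -> '1D'
  i=7: run of 'G' x 2 -> '2G'
  i=9: run of 'B' x 8 -> '8B'
  i=17: run of 'G' x 8 -> '8G'
  i=25: run of 'B' x 9 -> '9B'

RLE = 6H1D2G8B8G9B


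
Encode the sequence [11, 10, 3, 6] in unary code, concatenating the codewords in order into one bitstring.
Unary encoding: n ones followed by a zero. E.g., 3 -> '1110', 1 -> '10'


Encode each number as n ones followed by a terminating 0:
  11 -> 111111111110 (12 bits)
  10 -> 11111111110 (11 bits)
  3 -> 1110 (4 bits)
  6 -> 1111110 (7 bits)
Total length = 12 + 11 + 4 + 7 = 34 bits.

Unary([11, 10, 3, 6]) = 1111111111101111111111011101111110 (34 bits)


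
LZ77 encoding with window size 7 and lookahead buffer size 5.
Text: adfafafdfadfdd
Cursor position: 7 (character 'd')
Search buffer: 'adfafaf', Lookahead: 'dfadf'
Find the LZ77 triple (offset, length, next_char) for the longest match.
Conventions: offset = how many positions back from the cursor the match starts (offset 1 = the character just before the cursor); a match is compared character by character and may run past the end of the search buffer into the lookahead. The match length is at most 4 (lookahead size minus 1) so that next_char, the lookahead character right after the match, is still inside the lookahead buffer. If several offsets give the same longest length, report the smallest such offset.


Try each offset into the search buffer:
  offset=1 (pos 6, char 'f'): match length 0
  offset=2 (pos 5, char 'a'): match length 0
  offset=3 (pos 4, char 'f'): match length 0
  offset=4 (pos 3, char 'a'): match length 0
  offset=5 (pos 2, char 'f'): match length 0
  offset=6 (pos 1, char 'd'): match length 3
  offset=7 (pos 0, char 'a'): match length 0
Longest match has length 3 at offset 6.
next_char = character at position 7 + 3 = 10 -> 'd'

Best match: offset=6, length=3 (matching 'dfa' starting at position 1)
LZ77 triple: (6, 3, 'd')


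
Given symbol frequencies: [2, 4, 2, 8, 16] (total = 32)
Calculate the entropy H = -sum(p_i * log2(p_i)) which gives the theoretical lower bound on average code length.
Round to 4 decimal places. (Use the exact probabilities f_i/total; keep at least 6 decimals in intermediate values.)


Per-symbol terms -p_i * log2(p_i) with p_i = f_i/32:
  p = 2/32 = 0.062500: log2(p) = -4.000000, -p*log2(p) = 0.250000
  p = 4/32 = 0.125000: log2(p) = -3.000000, -p*log2(p) = 0.375000
  p = 2/32 = 0.062500: log2(p) = -4.000000, -p*log2(p) = 0.250000
  p = 8/32 = 0.250000: log2(p) = -2.000000, -p*log2(p) = 0.500000
  p = 16/32 = 0.500000: log2(p) = -1.000000, -p*log2(p) = 0.500000
H = 0.250000 + 0.375000 + 0.250000 + 0.500000 + 0.500000 = 1.875000

H = 1.875 bits/symbol


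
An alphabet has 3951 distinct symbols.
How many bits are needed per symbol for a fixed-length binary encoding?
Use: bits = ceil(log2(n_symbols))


log2(3951) = 11.948
Bracket: 2^11 = 2048 < 3951 <= 2^12 = 4096
So ceil(log2(3951)) = 12

bits = ceil(log2(3951)) = ceil(11.948) = 12 bits


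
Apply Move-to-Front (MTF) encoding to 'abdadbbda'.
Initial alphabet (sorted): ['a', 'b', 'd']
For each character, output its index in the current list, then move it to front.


MTF encoding:
'a': index 0 in ['a', 'b', 'd'] -> ['a', 'b', 'd']
'b': index 1 in ['a', 'b', 'd'] -> ['b', 'a', 'd']
'd': index 2 in ['b', 'a', 'd'] -> ['d', 'b', 'a']
'a': index 2 in ['d', 'b', 'a'] -> ['a', 'd', 'b']
'd': index 1 in ['a', 'd', 'b'] -> ['d', 'a', 'b']
'b': index 2 in ['d', 'a', 'b'] -> ['b', 'd', 'a']
'b': index 0 in ['b', 'd', 'a'] -> ['b', 'd', 'a']
'd': index 1 in ['b', 'd', 'a'] -> ['d', 'b', 'a']
'a': index 2 in ['d', 'b', 'a'] -> ['a', 'd', 'b']


Output: [0, 1, 2, 2, 1, 2, 0, 1, 2]


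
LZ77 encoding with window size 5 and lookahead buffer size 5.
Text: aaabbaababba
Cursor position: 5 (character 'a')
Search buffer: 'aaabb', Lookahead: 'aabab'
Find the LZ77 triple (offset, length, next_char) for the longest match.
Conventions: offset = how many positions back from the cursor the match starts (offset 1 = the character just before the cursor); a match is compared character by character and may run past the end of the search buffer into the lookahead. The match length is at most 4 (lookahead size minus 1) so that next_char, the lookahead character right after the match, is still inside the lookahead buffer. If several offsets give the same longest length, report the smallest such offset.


Try each offset into the search buffer:
  offset=1 (pos 4, char 'b'): match length 0
  offset=2 (pos 3, char 'b'): match length 0
  offset=3 (pos 2, char 'a'): match length 1
  offset=4 (pos 1, char 'a'): match length 3
  offset=5 (pos 0, char 'a'): match length 2
Longest match has length 3 at offset 4.
next_char = character at position 5 + 3 = 8 -> 'a'

Best match: offset=4, length=3 (matching 'aab' starting at position 1)
LZ77 triple: (4, 3, 'a')


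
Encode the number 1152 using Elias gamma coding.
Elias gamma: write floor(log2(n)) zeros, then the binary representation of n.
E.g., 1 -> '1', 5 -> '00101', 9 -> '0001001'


num_bits = floor(log2(1152)) + 1 = 11
leading_zeros = num_bits - 1 = 10
binary(1152) = 10010000000

Elias gamma(1152) = '0000000000' + '10010000000' = 000000000010010000000 (21 bits)


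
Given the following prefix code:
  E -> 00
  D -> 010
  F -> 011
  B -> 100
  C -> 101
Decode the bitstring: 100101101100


Decoding step by step:
Bits 100 -> B
Bits 101 -> C
Bits 101 -> C
Bits 100 -> B


Decoded message: BCCB


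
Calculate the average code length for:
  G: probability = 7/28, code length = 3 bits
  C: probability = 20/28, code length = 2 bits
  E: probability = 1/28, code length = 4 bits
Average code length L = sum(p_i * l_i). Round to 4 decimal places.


Weighted contributions p_i * l_i:
  G: (7/28) * 3 = 21/28
  C: (20/28) * 2 = 40/28
  E: (1/28) * 4 = 4/28
Sum = (21 + 40 + 4)/28 = 65/28

L = 65/28 = 2.3214 bits/symbol


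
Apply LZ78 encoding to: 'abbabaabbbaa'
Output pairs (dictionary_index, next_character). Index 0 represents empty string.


LZ78 encoding steps:
Dictionary: {0: ''}
Step 1: w='' (idx 0), next='a' -> output (0, 'a'), add 'a' as idx 1
Step 2: w='' (idx 0), next='b' -> output (0, 'b'), add 'b' as idx 2
Step 3: w='b' (idx 2), next='a' -> output (2, 'a'), add 'ba' as idx 3
Step 4: w='ba' (idx 3), next='a' -> output (3, 'a'), add 'baa' as idx 4
Step 5: w='b' (idx 2), next='b' -> output (2, 'b'), add 'bb' as idx 5
Step 6: w='baa' (idx 4), end of input -> output (4, '')


Encoded: [(0, 'a'), (0, 'b'), (2, 'a'), (3, 'a'), (2, 'b'), (4, '')]
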